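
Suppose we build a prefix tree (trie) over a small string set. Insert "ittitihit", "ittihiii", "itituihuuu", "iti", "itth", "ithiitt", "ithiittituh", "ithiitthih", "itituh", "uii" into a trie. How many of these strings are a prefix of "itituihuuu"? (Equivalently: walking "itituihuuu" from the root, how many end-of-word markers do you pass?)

Check each prefix of "itituihuuu" against the stored set — each match is an end-marker on the path.
Prefixes of the query that are stored words: "iti", "itituihuuu"
Count: 2

2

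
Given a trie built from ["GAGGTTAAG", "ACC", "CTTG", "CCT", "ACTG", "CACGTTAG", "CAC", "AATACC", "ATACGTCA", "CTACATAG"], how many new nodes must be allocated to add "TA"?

2

Nothing in the trie begins with "T"; the whole of "TA" is new.
2 − 0 = 2 new nodes.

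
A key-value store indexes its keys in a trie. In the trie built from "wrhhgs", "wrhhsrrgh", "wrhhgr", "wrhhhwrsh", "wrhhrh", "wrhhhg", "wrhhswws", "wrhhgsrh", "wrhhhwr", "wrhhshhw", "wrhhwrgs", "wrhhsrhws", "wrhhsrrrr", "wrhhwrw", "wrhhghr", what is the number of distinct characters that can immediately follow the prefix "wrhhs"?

3

Walk "wrhhs" from the root, arriving at one node.
Characters that immediately follow "wrhhs" among the stored strings: {h, r, w}.
That node has 3 child edges.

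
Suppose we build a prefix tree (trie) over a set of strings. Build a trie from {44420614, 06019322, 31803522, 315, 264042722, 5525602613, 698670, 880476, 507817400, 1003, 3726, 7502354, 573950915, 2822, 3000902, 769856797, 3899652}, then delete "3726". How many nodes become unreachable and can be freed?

Walk "3726" from the leaf back toward the root, removing each node that no remaining word uses.
The suffix "726" (3 nodes) is used only by "3726"; the node for "3" still has the child "1", so pruning stops there.
Nodes removed: 3

3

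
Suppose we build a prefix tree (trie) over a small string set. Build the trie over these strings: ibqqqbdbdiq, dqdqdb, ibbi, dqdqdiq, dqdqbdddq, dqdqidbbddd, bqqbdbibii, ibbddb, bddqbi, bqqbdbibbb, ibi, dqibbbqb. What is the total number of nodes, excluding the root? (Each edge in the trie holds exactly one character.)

Count nodes per top-level branch (shared prefixes stored once):
  'b'-branch (bddqbi, bqqbdbibbb, bqqbdbibii): 17 nodes
  'd'-branch (dqdqbdddq, dqdqdb, dqdqdiq, dqdqidbbddd, dqibbbqb): 26 nodes
  'i'-branch (ibbddb, ibbi, ibi, ibqqqbdbdiq): 17 nodes
Sum: 60

60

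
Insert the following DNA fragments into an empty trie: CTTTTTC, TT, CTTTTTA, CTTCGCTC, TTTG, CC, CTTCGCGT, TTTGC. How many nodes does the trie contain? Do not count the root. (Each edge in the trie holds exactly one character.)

For each word, the new-node count is its length minus the longest prefix already in the trie:
  "CTTTTTC" → 7 new (C, T, T, T, T, T, C)
  "TT" → 2 new (T, T)
  "CTTTTTA" → prefix "CTTTTT" already present; 1 new (A)
  "CTTCGCTC" → prefix "CTT" already present; 5 new (C, G, C, T, C)
  "TTTG" → prefix "TT" already present; 2 new (T, G)
  "CC" → prefix "C" already present; 1 new (C)
  "CTTCGCGT" → prefix "CTTCGC" already present; 2 new (G, T)
  "TTTGC" → prefix "TTTG" already present; 1 new (C)
Total nodes = 7 + 2 + 1 + 5 + 2 + 1 + 2 + 1 = 21

21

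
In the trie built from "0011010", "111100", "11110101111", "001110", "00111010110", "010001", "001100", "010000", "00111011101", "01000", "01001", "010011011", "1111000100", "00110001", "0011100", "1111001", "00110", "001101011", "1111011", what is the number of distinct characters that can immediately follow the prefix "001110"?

2

Follow the path "001110" to its node, then look at its outgoing edges.
Characters that immediately follow "001110" among the stored strings: {0, 1}.
That node has 2 child edges.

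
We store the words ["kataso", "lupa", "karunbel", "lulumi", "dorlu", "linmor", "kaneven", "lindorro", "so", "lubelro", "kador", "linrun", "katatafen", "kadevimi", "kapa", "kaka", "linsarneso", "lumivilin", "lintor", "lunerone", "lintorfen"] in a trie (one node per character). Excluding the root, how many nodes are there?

Insert word by word; a character creates a node only if that edge doesn't already exist:
  "kataso" → 6 new (k, a, t, a, s, o)
  "lupa" → 4 new (l, u, p, a)
  "karunbel" → prefix "ka" already present; 6 new (r, u, n, b, e, l)
  "lulumi" → prefix "lu" already present; 4 new (l, u, m, i)
  "dorlu" → 5 new (d, o, r, l, u)
  "linmor" → prefix "l" already present; 5 new (i, n, m, o, r)
  "kaneven" → prefix "ka" already present; 5 new (n, e, v, e, n)
  "lindorro" → prefix "lin" already present; 5 new (d, o, r, r, o)
  "so" → 2 new (s, o)
  "lubelro" → prefix "lu" already present; 5 new (b, e, l, r, o)
  "kador" → prefix "ka" already present; 3 new (d, o, r)
  "linrun" → prefix "lin" already present; 3 new (r, u, n)
  "katatafen" → prefix "kata" already present; 5 new (t, a, f, e, n)
  "kadevimi" → prefix "kad" already present; 5 new (e, v, i, m, i)
  "kapa" → prefix "ka" already present; 2 new (p, a)
  "kaka" → prefix "ka" already present; 2 new (k, a)
  "linsarneso" → prefix "lin" already present; 7 new (s, a, r, n, e, s, o)
  "lumivilin" → prefix "lu" already present; 7 new (m, i, v, i, l, i, n)
  "lintor" → prefix "lin" already present; 3 new (t, o, r)
  "lunerone" → prefix "lu" already present; 6 new (n, e, r, o, n, e)
  "lintorfen" → prefix "lintor" already present; 3 new (f, e, n)
Total nodes = 6 + 4 + 6 + 4 + 5 + 5 + 5 + 5 + 2 + 5 + 3 + 3 + 5 + 5 + 2 + 2 + 7 + 7 + 3 + 6 + 3 = 93

93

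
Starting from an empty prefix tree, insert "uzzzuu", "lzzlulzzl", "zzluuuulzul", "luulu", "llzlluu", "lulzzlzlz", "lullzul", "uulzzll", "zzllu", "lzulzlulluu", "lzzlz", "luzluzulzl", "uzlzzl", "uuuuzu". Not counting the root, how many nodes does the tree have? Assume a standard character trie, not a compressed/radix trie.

Count nodes per top-level branch (shared prefixes stored once):
  'l'-branch (llzlluu, lullzul, lulzzlzlz, luulu, luzluzulzl, lzulzlulluu, lzzlulzzl, lzzlz): 48 nodes
  'u'-branch (uulzzll, uuuuzu, uzlzzl, uzzzuu): 20 nodes
  'z'-branch (zzllu, zzluuuulzul): 13 nodes
Sum: 81

81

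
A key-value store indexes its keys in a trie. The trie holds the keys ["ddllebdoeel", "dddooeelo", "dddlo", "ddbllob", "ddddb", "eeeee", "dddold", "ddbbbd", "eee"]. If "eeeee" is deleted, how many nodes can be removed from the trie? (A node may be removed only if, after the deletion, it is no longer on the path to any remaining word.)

2

Walk "eeeee" from the leaf back toward the root, removing each node that no remaining word uses.
The suffix "ee" (2 nodes) is used only by "eeeee"; "eee" is itself a stored word, so pruning stops there.
Nodes removed: 2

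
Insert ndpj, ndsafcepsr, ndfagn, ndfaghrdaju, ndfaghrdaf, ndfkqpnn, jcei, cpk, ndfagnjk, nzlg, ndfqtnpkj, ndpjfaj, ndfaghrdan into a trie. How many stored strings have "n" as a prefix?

11

Walk to "n"; the words in its subtree are exactly those with that prefix.
Matches: "ndfaghrdaf", "ndfaghrdaju", "ndfaghrdan", "ndfagn", "ndfagnjk", "ndfkqpnn", "ndfqtnpkj", "ndpj", "ndpjfaj", "ndsafcepsr", "nzlg"
Count: 11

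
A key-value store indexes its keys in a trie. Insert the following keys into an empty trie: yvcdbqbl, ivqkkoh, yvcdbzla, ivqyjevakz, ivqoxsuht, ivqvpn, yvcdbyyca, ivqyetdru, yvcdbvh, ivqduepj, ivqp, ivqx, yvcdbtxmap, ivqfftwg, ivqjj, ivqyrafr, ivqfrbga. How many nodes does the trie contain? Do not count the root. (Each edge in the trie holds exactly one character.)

72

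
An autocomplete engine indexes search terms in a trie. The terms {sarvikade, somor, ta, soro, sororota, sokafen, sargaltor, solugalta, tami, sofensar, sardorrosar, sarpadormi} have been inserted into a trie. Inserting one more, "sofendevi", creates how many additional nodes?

"sofen" is already a path in the trie; the remaining "devi" must be added.
So 9 − 5 = 4 new nodes.

4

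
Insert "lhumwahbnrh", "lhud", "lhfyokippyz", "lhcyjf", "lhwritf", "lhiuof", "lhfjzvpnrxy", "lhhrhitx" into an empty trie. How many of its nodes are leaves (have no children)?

Leaves are exactly the stored words that no other stored word extends.
Those words: "lhcyjf", "lhfjzvpnrxy", "lhfyokippyz", "lhhrhitx", "lhiuof", "lhud", "lhumwahbnrh", "lhwritf"
Leaf count: 8

8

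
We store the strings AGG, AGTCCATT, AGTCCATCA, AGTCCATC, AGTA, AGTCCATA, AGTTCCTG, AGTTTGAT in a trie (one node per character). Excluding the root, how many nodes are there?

22

For each word, the new-node count is its length minus the longest prefix already in the trie:
  "AGG" → 3 new (A, G, G)
  "AGTCCATT" → prefix "AG" already present; 6 new (T, C, C, A, T, T)
  "AGTCCATCA" → prefix "AGTCCAT" already present; 2 new (C, A)
  "AGTCCATC" → prefix "AGTCCATC" already present; 0 new (none)
  "AGTA" → prefix "AGT" already present; 1 new (A)
  "AGTCCATA" → prefix "AGTCCAT" already present; 1 new (A)
  "AGTTCCTG" → prefix "AGT" already present; 5 new (T, C, C, T, G)
  "AGTTTGAT" → prefix "AGTT" already present; 4 new (T, G, A, T)
Total nodes = 3 + 6 + 2 + 0 + 1 + 1 + 5 + 4 = 22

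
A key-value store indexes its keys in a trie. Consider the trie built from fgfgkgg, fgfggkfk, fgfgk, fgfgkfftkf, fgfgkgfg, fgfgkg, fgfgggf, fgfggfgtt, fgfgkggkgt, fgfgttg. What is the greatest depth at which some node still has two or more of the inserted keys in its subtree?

The deepest shared node is where two words last agree before diverging.
"fgfgkgg" and "fgfgkggkgt" agree on "fgfgkgg" (7 characters) before diverging; nothing deeper is shared.
Longest shared-prefix length: 7

7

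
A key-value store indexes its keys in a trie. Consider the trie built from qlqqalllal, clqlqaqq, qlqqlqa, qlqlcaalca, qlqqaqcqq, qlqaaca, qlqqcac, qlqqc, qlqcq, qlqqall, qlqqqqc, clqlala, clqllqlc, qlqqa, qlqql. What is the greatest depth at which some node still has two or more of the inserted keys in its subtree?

7

Equivalently: take the maximum, over all pairs, of their longest common prefix length.
e.g. "qlqqall" and "qlqqalllal" share the prefix "qlqqall" of length 7; no pair shares a longer one.
Longest shared-prefix length: 7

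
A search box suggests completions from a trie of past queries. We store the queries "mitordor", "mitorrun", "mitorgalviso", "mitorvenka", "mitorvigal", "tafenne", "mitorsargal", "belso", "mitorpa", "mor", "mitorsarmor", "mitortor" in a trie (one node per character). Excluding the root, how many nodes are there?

Count nodes per top-level branch (shared prefixes stored once):
  'b'-branch (belso): 5 nodes
  'm'-branch (mitordor, mitorgalviso, mitorpa, mitorrun, mitorsargal, mitorsarmor, mitortor, mitorvenka, mitorvigal, mor): 43 nodes
  't'-branch (tafenne): 7 nodes
Sum: 55

55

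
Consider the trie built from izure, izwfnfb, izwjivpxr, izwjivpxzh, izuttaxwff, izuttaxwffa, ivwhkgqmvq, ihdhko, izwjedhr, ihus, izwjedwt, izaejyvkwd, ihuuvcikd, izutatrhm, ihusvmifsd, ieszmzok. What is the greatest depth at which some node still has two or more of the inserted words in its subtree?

Equivalently: take the maximum, over all pairs, of their longest common prefix length.
"izuttaxwff" and "izuttaxwffa" agree on "izuttaxwff" (10 characters) before diverging; nothing deeper is shared.
Longest shared-prefix length: 10

10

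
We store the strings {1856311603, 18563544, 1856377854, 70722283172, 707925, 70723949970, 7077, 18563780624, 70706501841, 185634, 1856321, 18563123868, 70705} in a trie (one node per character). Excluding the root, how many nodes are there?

62

Insert word by word; a character creates a node only if that edge doesn't already exist:
  "1856311603" → 10 new (1, 8, 5, 6, 3, 1, 1, 6, 0, 3)
  "18563544" → prefix "18563" already present; 3 new (5, 4, 4)
  "1856377854" → prefix "18563" already present; 5 new (7, 7, 8, 5, 4)
  "70722283172" → 11 new (7, 0, 7, 2, 2, 2, 8, 3, 1, 7, 2)
  "707925" → prefix "707" already present; 3 new (9, 2, 5)
  "70723949970" → prefix "7072" already present; 7 new (3, 9, 4, 9, 9, 7, 0)
  "7077" → prefix "707" already present; 1 new (7)
  "18563780624" → prefix "185637" already present; 5 new (8, 0, 6, 2, 4)
  "70706501841" → prefix "707" already present; 8 new (0, 6, 5, 0, 1, 8, 4, 1)
  "185634" → prefix "18563" already present; 1 new (4)
  "1856321" → prefix "18563" already present; 2 new (2, 1)
  "18563123868" → prefix "185631" already present; 5 new (2, 3, 8, 6, 8)
  "70705" → prefix "7070" already present; 1 new (5)
Total nodes = 10 + 3 + 5 + 11 + 3 + 7 + 1 + 5 + 8 + 1 + 2 + 5 + 1 = 62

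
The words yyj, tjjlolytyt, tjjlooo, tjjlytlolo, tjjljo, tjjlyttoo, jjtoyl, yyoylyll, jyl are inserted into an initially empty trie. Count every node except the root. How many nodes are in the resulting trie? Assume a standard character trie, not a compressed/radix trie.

For each word, the new-node count is its length minus the longest prefix already in the trie:
  "yyj" → 3 new (y, y, j)
  "tjjlolytyt" → 10 new (t, j, j, l, o, l, y, t, y, t)
  "tjjlooo" → prefix "tjjlo" already present; 2 new (o, o)
  "tjjlytlolo" → prefix "tjjl" already present; 6 new (y, t, l, o, l, o)
  "tjjljo" → prefix "tjjl" already present; 2 new (j, o)
  "tjjlyttoo" → prefix "tjjlyt" already present; 3 new (t, o, o)
  "jjtoyl" → 6 new (j, j, t, o, y, l)
  "yyoylyll" → prefix "yy" already present; 6 new (o, y, l, y, l, l)
  "jyl" → prefix "j" already present; 2 new (y, l)
Total nodes = 3 + 10 + 2 + 6 + 2 + 3 + 6 + 6 + 2 = 40

40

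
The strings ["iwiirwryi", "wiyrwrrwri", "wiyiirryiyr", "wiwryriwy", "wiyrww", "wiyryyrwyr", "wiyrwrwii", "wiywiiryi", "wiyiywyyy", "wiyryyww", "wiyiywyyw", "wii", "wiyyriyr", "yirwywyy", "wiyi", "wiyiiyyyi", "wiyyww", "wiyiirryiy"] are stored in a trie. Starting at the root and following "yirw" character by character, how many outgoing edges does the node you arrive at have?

Follow the path "yirw" to its node, then look at its outgoing edges.
Characters that immediately follow "yirw" among the stored strings: {y}.
That node has 1 child edge.

1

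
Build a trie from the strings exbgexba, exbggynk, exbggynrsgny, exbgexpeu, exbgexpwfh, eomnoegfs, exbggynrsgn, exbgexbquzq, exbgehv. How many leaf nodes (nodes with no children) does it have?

8

A leaf is a node with no children — equivalently, the end of a word that is not a proper prefix of any other stored word.
Those words: "eomnoegfs", "exbgehv", "exbgexba", "exbgexbquzq", "exbgexpeu", "exbgexpwfh", "exbggynk", "exbggynrsgny"
Leaf count: 8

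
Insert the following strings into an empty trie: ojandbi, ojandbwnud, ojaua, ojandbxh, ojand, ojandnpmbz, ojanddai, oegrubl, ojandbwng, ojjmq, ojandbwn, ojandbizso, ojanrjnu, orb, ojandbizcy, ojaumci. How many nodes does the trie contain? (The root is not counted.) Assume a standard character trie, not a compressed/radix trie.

47

Count nodes per top-level branch (shared prefixes stored once):
  'o'-branch (oegrubl, ojand, ojandbi, ojandbizcy, ojandbizso, ojandbwn, ojandbwng, ojandbwnud, ojandbxh, ojanddai, ojandnpmbz, ojanrjnu, ojaua, ojaumci, ojjmq, orb): 47 nodes
Sum: 47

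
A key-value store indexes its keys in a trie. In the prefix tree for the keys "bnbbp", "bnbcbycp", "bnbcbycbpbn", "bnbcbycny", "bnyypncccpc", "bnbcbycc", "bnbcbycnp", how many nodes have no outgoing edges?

7

A leaf is a node with no children — equivalently, the end of a word that is not a proper prefix of any other stored word.
Those words: "bnbbp", "bnbcbycbpbn", "bnbcbycc", "bnbcbycnp", "bnbcbycny", "bnbcbycp", "bnyypncccpc"
Leaf count: 7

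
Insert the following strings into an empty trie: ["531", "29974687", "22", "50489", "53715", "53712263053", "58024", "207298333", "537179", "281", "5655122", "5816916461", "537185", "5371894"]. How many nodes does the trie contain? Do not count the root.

Count nodes per top-level branch (shared prefixes stored once):
  '2'-branch (207298333, 22, 281, 29974687): 19 nodes
  '5'-branch (50489, 531, 53712263053, 53715, 537179, 537185, 5371894, 5655122, 58024, 5816916461): 41 nodes
Sum: 60

60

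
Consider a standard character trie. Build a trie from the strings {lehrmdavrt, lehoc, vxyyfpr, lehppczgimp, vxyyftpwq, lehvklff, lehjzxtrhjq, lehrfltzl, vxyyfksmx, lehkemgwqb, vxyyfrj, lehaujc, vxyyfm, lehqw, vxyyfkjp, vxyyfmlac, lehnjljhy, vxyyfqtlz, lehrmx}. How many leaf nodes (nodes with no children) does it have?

Leaves are exactly the stored words that no other stored word extends.
Those words: "lehaujc", "lehjzxtrhjq", "lehkemgwqb", "lehnjljhy", "lehoc", "lehppczgimp", "lehqw", "lehrfltzl", "lehrmdavrt", "lehrmx", "lehvklff", "vxyyfkjp", "vxyyfksmx", "vxyyfmlac", "vxyyfpr", "vxyyfqtlz", "vxyyfrj", "vxyyftpwq"
Leaf count: 18

18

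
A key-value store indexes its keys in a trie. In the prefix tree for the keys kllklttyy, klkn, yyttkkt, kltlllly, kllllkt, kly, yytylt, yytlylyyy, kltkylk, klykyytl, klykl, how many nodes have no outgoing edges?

10

A leaf is a node with no children — equivalently, the end of a word that is not a proper prefix of any other stored word.
Those words: "klkn", "kllklttyy", "kllllkt", "kltkylk", "kltlllly", "klykl", "klykyytl", "yytlylyyy", "yyttkkt", "yytylt"
Leaf count: 10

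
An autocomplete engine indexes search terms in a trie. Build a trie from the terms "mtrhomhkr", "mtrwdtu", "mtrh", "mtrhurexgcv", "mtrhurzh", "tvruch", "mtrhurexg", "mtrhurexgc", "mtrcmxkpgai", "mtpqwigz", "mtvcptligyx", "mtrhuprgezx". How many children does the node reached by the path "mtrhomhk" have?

Follow the path "mtrhomhk" to its node, then look at its outgoing edges.
Distinct next characters after "mtrhomhk": r.
That node has 1 child edge.

1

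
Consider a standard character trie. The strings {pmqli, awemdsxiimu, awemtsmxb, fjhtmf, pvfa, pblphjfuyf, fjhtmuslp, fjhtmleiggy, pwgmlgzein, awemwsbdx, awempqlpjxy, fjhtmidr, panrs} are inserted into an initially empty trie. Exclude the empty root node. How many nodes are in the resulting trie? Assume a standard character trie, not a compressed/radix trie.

Count nodes per top-level branch (shared prefixes stored once):
  'a'-branch (awemdsxiimu, awempqlpjxy, awemtsmxb, awemwsbdx): 28 nodes
  'f'-branch (fjhtmf, fjhtmidr, fjhtmleiggy, fjhtmuslp): 19 nodes
  'p'-branch (panrs, pblphjfuyf, pmqli, pvfa, pwgmlgzein): 30 nodes
Sum: 77

77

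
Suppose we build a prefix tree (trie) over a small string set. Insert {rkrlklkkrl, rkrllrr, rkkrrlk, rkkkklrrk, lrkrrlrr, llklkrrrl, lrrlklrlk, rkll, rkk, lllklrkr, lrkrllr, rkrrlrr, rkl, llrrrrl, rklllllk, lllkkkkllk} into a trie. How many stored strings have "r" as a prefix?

9

Filter for entries beginning with "r":
Words under "r": rkk, rkkkklrrk, rkkrrlk, rkl, rkll, rklllllk, rkrlklkkrl, rkrllrr, rkrrlrr
Count: 9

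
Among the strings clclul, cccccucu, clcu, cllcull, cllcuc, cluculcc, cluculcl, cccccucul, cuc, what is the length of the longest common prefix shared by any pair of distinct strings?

8

Look for the deepest trie node that still has at least two words in its subtree.
"cccccucu" and "cccccucul" agree on "cccccucu" (8 characters) before diverging; nothing deeper is shared.
Longest shared-prefix length: 8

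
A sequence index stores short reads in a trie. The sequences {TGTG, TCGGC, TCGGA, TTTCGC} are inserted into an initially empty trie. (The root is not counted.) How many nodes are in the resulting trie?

14

Trace insertions, counting only characters that open a new branch:
  "TGTG" → 4 new (T, G, T, G)
  "TCGGC" → prefix "T" already present; 4 new (C, G, G, C)
  "TCGGA" → prefix "TCGG" already present; 1 new (A)
  "TTTCGC" → prefix "T" already present; 5 new (T, T, C, G, C)
Total nodes = 4 + 4 + 1 + 5 = 14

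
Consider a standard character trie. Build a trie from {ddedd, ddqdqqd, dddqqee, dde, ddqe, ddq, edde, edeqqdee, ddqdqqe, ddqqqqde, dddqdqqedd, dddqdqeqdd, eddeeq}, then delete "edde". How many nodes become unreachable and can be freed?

0

Walk "edde" from the leaf back toward the root, removing each node that no remaining word uses.
Every node on "edde" is still needed (e.g. by "eddeeq"), so nothing is freed.
Nodes removed: 0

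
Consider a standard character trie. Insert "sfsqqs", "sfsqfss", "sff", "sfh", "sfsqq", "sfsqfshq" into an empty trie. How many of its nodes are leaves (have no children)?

5

Leaves are exactly the stored words that no other stored word extends.
Those words: "sff", "sfh", "sfsqfshq", "sfsqfss", "sfsqqs"
Leaf count: 5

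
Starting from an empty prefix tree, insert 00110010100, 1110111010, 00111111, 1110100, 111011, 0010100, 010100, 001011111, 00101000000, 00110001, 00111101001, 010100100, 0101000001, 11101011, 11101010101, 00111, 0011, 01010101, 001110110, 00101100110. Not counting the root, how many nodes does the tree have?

Trace insertions, counting only characters that open a new branch:
  "00110010100" → 11 new (0, 0, 1, 1, 0, 0, 1, 0, 1, 0, 0)
  "1110111010" → 10 new (1, 1, 1, 0, 1, 1, 1, 0, 1, 0)
  "00111111" → prefix "0011" already present; 4 new (1, 1, 1, 1)
  "1110100" → prefix "11101" already present; 2 new (0, 0)
  "111011" → prefix "111011" already present; 0 new (none)
  "0010100" → prefix "001" already present; 4 new (0, 1, 0, 0)
  "010100" → prefix "0" already present; 5 new (1, 0, 1, 0, 0)
  "001011111" → prefix "00101" already present; 4 new (1, 1, 1, 1)
  "00101000000" → prefix "0010100" already present; 4 new (0, 0, 0, 0)
  "00110001" → prefix "001100" already present; 2 new (0, 1)
  "00111101001" → prefix "001111" already present; 5 new (0, 1, 0, 0, 1)
  "010100100" → prefix "010100" already present; 3 new (1, 0, 0)
  "0101000001" → prefix "010100" already present; 4 new (0, 0, 0, 1)
  "11101011" → prefix "111010" already present; 2 new (1, 1)
  "11101010101" → prefix "1110101" already present; 4 new (0, 1, 0, 1)
  "00111" → prefix "00111" already present; 0 new (none)
  "0011" → prefix "0011" already present; 0 new (none)
  "01010101" → prefix "01010" already present; 3 new (1, 0, 1)
  "001110110" → prefix "00111" already present; 4 new (0, 1, 1, 0)
  "00101100110" → prefix "001011" already present; 5 new (0, 0, 1, 1, 0)
Total nodes = 11 + 10 + 4 + 2 + 0 + 4 + 5 + 4 + 4 + 2 + 5 + 3 + 4 + 2 + 4 + 0 + 0 + 3 + 4 + 5 = 76

76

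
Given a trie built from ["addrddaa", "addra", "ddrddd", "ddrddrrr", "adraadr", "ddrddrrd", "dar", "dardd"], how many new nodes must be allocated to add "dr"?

"d" is already a path in the trie; the remaining "r" must be added.
Each of the 1 remaining characters creates one node.

1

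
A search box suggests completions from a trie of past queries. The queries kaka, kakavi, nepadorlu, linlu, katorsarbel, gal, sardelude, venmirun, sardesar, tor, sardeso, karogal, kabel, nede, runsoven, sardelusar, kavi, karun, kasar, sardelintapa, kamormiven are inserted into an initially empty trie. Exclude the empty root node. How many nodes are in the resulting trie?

98

Insert word by word; a character creates a node only if that edge doesn't already exist:
  "kaka" → 4 new (k, a, k, a)
  "kakavi" → prefix "kaka" already present; 2 new (v, i)
  "nepadorlu" → 9 new (n, e, p, a, d, o, r, l, u)
  "linlu" → 5 new (l, i, n, l, u)
  "katorsarbel" → prefix "ka" already present; 9 new (t, o, r, s, a, r, b, e, l)
  "gal" → 3 new (g, a, l)
  "sardelude" → 9 new (s, a, r, d, e, l, u, d, e)
  "venmirun" → 8 new (v, e, n, m, i, r, u, n)
  "sardesar" → prefix "sarde" already present; 3 new (s, a, r)
  "tor" → 3 new (t, o, r)
  "sardeso" → prefix "sardes" already present; 1 new (o)
  "karogal" → prefix "ka" already present; 5 new (r, o, g, a, l)
  "kabel" → prefix "ka" already present; 3 new (b, e, l)
  "nede" → prefix "ne" already present; 2 new (d, e)
  "runsoven" → 8 new (r, u, n, s, o, v, e, n)
  "sardelusar" → prefix "sardelu" already present; 3 new (s, a, r)
  "kavi" → prefix "ka" already present; 2 new (v, i)
  "karun" → prefix "kar" already present; 2 new (u, n)
  "kasar" → prefix "ka" already present; 3 new (s, a, r)
  "sardelintapa" → prefix "sardel" already present; 6 new (i, n, t, a, p, a)
  "kamormiven" → prefix "ka" already present; 8 new (m, o, r, m, i, v, e, n)
Total nodes = 4 + 2 + 9 + 5 + 9 + 3 + 9 + 8 + 3 + 3 + 1 + 5 + 3 + 2 + 8 + 3 + 2 + 2 + 3 + 6 + 8 = 98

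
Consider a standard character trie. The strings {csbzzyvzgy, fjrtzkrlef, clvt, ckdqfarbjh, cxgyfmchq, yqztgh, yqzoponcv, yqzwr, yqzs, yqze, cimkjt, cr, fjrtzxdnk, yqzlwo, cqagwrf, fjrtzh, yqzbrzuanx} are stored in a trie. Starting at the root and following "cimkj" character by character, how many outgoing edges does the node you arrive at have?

1

Follow the path "cimkj" to its node, then look at its outgoing edges.
Characters that immediately follow "cimkj" among the stored strings: {t}.
That node has 1 child edge.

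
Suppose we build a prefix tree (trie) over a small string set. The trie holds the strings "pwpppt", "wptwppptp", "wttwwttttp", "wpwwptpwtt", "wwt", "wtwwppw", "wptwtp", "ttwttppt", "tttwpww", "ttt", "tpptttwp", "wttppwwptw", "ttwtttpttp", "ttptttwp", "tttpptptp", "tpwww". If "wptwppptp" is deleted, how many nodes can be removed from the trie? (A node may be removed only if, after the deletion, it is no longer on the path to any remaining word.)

After clearing the end-marker at "wptwppptp", prune upward until reaching a node still needed by another word.
The suffix "ppptp" (5 nodes) is used only by "wptwppptp"; the node for "wptw" still has the child "t", so pruning stops there.
Nodes removed: 5

5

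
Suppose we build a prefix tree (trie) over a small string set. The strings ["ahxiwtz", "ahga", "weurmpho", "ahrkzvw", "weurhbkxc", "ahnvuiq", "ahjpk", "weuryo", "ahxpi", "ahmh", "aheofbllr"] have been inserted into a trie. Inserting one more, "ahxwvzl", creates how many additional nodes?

4

The longest prefix of "ahxwvzl" already in the trie is "ahx" (length 3).
New nodes needed: |"ahxwvzl"| − 3 = 7 − 3 = 4.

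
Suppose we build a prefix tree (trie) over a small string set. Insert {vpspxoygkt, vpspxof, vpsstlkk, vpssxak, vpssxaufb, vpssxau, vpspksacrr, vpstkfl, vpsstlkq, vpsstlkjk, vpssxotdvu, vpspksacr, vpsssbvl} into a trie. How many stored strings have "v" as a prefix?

13

Walk to "v"; the words in its subtree are exactly those with that prefix.
Matches: "vpspksacr", "vpspksacrr", "vpspxof", "vpspxoygkt", "vpsssbvl", "vpsstlkjk", "vpsstlkk", "vpsstlkq", "vpssxak", "vpssxau", "vpssxaufb", "vpssxotdvu", "vpstkfl"
Count: 13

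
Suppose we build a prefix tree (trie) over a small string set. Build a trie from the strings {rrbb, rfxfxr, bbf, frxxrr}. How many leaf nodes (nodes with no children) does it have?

4

Leaves are exactly the stored words that no other stored word extends.
Those words: "bbf", "frxxrr", "rfxfxr", "rrbb"
Leaf count: 4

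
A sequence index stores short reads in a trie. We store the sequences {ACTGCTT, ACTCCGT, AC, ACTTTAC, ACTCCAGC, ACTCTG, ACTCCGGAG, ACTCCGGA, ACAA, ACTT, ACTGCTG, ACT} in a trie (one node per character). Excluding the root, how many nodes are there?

26

Trace insertions, counting only characters that open a new branch:
  "ACTGCTT" → 7 new (A, C, T, G, C, T, T)
  "ACTCCGT" → prefix "ACT" already present; 4 new (C, C, G, T)
  "AC" → prefix "AC" already present; 0 new (none)
  "ACTTTAC" → prefix "ACT" already present; 4 new (T, T, A, C)
  "ACTCCAGC" → prefix "ACTCC" already present; 3 new (A, G, C)
  "ACTCTG" → prefix "ACTC" already present; 2 new (T, G)
  "ACTCCGGAG" → prefix "ACTCCG" already present; 3 new (G, A, G)
  "ACTCCGGA" → prefix "ACTCCGGA" already present; 0 new (none)
  "ACAA" → prefix "AC" already present; 2 new (A, A)
  "ACTT" → prefix "ACTT" already present; 0 new (none)
  "ACTGCTG" → prefix "ACTGCT" already present; 1 new (G)
  "ACT" → prefix "ACT" already present; 0 new (none)
Total nodes = 7 + 4 + 0 + 4 + 3 + 2 + 3 + 0 + 2 + 0 + 1 + 0 = 26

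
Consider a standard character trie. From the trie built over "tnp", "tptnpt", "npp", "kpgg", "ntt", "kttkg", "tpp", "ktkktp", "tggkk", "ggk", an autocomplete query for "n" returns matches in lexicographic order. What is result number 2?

ntt

DFS of the "n" subtree visits, in order: "npp", "ntt"
Position 2: ntt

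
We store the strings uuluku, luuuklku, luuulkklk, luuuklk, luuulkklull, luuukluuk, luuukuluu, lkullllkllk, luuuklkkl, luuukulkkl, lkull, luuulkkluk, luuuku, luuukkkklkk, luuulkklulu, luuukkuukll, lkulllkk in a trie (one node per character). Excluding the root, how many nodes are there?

59

Count nodes per top-level branch (shared prefixes stored once):
  'l'-branch (lkull, lkulllkk, lkullllkllk, luuukkkklkk, luuukkuukll, luuuklk, luuuklkkl, luuuklku, luuukluuk, luuuku, luuukulkkl, luuukuluu, luuulkklk, luuulkkluk, luuulkklull, luuulkklulu): 53 nodes
  'u'-branch (uuluku): 6 nodes
Sum: 59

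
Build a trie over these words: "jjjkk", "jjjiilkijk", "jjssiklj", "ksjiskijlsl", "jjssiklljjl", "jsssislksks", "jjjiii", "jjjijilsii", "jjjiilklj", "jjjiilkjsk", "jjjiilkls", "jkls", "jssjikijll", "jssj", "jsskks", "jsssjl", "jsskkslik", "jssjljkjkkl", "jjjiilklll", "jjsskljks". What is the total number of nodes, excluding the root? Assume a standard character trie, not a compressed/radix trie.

88

Count nodes per top-level branch (shared prefixes stored once):
  'j'-branch (jjjiii, jjjiilkijk, jjjiilkjsk, jjjiilklj, jjjiilklll, jjjiilkls, jjjijilsii, jjjkk, jjssiklj, jjssiklljjl, jjsskljks, jkls, jssj, jssjikijll, jssjljkjkkl, jsskks, jsskkslik, jsssislksks, jsssjl): 77 nodes
  'k'-branch (ksjiskijlsl): 11 nodes
Sum: 88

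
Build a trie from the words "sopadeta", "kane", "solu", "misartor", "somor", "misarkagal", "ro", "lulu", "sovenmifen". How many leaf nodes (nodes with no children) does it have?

A leaf is a node with no children — equivalently, the end of a word that is not a proper prefix of any other stored word.
Those words: "kane", "lulu", "misarkagal", "misartor", "ro", "solu", "somor", "sopadeta", "sovenmifen"
Leaf count: 9

9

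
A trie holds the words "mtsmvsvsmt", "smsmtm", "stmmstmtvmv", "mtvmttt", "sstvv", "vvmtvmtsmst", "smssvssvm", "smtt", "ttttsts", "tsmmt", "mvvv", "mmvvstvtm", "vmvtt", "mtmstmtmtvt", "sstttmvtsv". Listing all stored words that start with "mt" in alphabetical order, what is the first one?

mtmstmtmtvt

Words with prefix "mt", in lexicographic order: "mtmstmtmtvt", "mtsmvsvsmt", "mtvmttt"
Position 1: mtmstmtmtvt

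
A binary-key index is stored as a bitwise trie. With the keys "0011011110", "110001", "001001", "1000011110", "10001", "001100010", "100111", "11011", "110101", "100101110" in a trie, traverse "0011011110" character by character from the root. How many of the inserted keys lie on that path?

1

Walk "0011011110" from the root; an end-of-word marker is hit whenever a stored word is a prefix of "0011011110".
Prefixes of the query that are stored words: "0011011110"
Count: 1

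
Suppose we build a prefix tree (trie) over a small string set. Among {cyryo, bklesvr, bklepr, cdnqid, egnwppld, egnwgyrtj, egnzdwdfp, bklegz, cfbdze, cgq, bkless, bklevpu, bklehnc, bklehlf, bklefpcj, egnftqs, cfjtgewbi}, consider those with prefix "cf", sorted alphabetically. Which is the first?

cfbdze

Filter for "cf…" and sort: "cfbdze", "cfjtgewbi"
The 1st is cfbdze.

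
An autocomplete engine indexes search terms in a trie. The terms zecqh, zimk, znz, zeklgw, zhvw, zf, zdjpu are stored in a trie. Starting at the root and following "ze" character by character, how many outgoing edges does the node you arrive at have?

Follow the path "ze" to its node, then look at its outgoing edges.
Distinct next characters after "ze": c, k.
That node has 2 child edges.

2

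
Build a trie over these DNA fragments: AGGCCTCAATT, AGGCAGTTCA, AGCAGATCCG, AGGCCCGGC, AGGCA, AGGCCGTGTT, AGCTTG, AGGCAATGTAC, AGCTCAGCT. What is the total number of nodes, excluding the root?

48

For each word, the new-node count is its length minus the longest prefix already in the trie:
  "AGGCCTCAATT" → 11 new (A, G, G, C, C, T, C, A, A, T, T)
  "AGGCAGTTCA" → prefix "AGGC" already present; 6 new (A, G, T, T, C, A)
  "AGCAGATCCG" → prefix "AG" already present; 8 new (C, A, G, A, T, C, C, G)
  "AGGCCCGGC" → prefix "AGGCC" already present; 4 new (C, G, G, C)
  "AGGCA" → prefix "AGGCA" already present; 0 new (none)
  "AGGCCGTGTT" → prefix "AGGCC" already present; 5 new (G, T, G, T, T)
  "AGCTTG" → prefix "AGC" already present; 3 new (T, T, G)
  "AGGCAATGTAC" → prefix "AGGCA" already present; 6 new (A, T, G, T, A, C)
  "AGCTCAGCT" → prefix "AGCT" already present; 5 new (C, A, G, C, T)
Total nodes = 11 + 6 + 8 + 4 + 0 + 5 + 3 + 6 + 5 = 48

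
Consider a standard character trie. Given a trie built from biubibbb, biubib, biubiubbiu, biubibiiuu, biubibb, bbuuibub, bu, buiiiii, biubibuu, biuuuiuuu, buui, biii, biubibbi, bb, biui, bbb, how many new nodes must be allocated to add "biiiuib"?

3

The longest prefix of "biiiuib" already in the trie is "biii" (length 4).
New nodes needed: |"biiiuib"| − 4 = 7 − 4 = 3.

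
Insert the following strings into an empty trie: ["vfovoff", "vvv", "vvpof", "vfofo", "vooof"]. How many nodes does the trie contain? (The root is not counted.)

Insert word by word; a character creates a node only if that edge doesn't already exist:
  "vfovoff" → 7 new (v, f, o, v, o, f, f)
  "vvv" → prefix "v" already present; 2 new (v, v)
  "vvpof" → prefix "vv" already present; 3 new (p, o, f)
  "vfofo" → prefix "vfo" already present; 2 new (f, o)
  "vooof" → prefix "v" already present; 4 new (o, o, o, f)
Total nodes = 7 + 2 + 3 + 2 + 4 = 18

18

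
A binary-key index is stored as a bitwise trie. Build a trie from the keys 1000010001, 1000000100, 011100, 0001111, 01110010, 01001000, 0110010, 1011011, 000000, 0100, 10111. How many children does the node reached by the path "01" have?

2

The children of the "01" node are the distinct next characters among strings starting with "01".
Characters that immediately follow "01" among the stored strings: {0, 1}.
That node has 2 child edges.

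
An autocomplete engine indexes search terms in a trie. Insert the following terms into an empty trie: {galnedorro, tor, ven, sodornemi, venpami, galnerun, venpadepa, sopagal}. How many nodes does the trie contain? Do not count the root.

41

For each word, the new-node count is its length minus the longest prefix already in the trie:
  "galnedorro" → 10 new (g, a, l, n, e, d, o, r, r, o)
  "tor" → 3 new (t, o, r)
  "ven" → 3 new (v, e, n)
  "sodornemi" → 9 new (s, o, d, o, r, n, e, m, i)
  "venpami" → prefix "ven" already present; 4 new (p, a, m, i)
  "galnerun" → prefix "galne" already present; 3 new (r, u, n)
  "venpadepa" → prefix "venpa" already present; 4 new (d, e, p, a)
  "sopagal" → prefix "so" already present; 5 new (p, a, g, a, l)
Total nodes = 10 + 3 + 3 + 9 + 4 + 3 + 4 + 5 = 41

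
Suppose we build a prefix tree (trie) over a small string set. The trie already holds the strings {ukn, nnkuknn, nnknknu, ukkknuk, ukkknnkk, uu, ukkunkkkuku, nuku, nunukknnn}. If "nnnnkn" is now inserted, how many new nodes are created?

4

Walking "nnnnkn" from the root, the first 2 characters ("nn") follow existing edges; "n" is the first miss.
So 6 − 2 = 4 new nodes.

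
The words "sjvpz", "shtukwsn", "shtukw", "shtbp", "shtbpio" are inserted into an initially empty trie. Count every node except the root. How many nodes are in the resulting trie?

Trie structure (* marks end of a word):
(root)
└─ s
   ├─ h
   │  └─ t
   │     ├─ b
   │     │  └─ p *
   │     │     └─ i
   │     │        └─ o *
   │     └─ u
   │        └─ k
   │           └─ w *
   │              └─ s
   │                 └─ n *
   └─ j
      └─ v
         └─ p
            └─ z *
Counting every labelled node above: 16.

16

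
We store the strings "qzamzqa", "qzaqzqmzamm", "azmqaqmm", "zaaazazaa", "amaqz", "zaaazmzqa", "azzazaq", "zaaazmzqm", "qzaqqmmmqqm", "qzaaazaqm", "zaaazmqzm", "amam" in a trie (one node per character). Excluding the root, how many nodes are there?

63

Trace insertions, counting only characters that open a new branch:
  "qzamzqa" → 7 new (q, z, a, m, z, q, a)
  "qzaqzqmzamm" → prefix "qza" already present; 8 new (q, z, q, m, z, a, m, m)
  "azmqaqmm" → 8 new (a, z, m, q, a, q, m, m)
  "zaaazazaa" → 9 new (z, a, a, a, z, a, z, a, a)
  "amaqz" → prefix "a" already present; 4 new (m, a, q, z)
  "zaaazmzqa" → prefix "zaaaz" already present; 4 new (m, z, q, a)
  "azzazaq" → prefix "az" already present; 5 new (z, a, z, a, q)
  "zaaazmzqm" → prefix "zaaazmzq" already present; 1 new (m)
  "qzaqqmmmqqm" → prefix "qzaq" already present; 7 new (q, m, m, m, q, q, m)
  "qzaaazaqm" → prefix "qza" already present; 6 new (a, a, z, a, q, m)
  "zaaazmqzm" → prefix "zaaazm" already present; 3 new (q, z, m)
  "amam" → prefix "ama" already present; 1 new (m)
Total nodes = 7 + 8 + 8 + 9 + 4 + 4 + 5 + 1 + 7 + 6 + 3 + 1 = 63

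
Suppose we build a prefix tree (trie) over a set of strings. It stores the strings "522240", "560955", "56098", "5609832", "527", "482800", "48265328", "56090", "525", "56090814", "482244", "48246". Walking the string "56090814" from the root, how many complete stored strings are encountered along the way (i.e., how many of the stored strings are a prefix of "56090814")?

Walk "56090814" from the root; an end-of-word marker is hit whenever a stored word is a prefix of "56090814".
Prefixes of the query that are stored words: "56090", "56090814"
Count: 2

2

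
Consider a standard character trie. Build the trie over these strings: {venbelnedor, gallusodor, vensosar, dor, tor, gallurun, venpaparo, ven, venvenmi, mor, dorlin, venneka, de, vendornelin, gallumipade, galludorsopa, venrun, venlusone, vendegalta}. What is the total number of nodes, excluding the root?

93

Insert word by word; a character creates a node only if that edge doesn't already exist:
  "venbelnedor" → 11 new (v, e, n, b, e, l, n, e, d, o, r)
  "gallusodor" → 10 new (g, a, l, l, u, s, o, d, o, r)
  "vensosar" → prefix "ven" already present; 5 new (s, o, s, a, r)
  "dor" → 3 new (d, o, r)
  "tor" → 3 new (t, o, r)
  "gallurun" → prefix "gallu" already present; 3 new (r, u, n)
  "venpaparo" → prefix "ven" already present; 6 new (p, a, p, a, r, o)
  "ven" → prefix "ven" already present; 0 new (none)
  "venvenmi" → prefix "ven" already present; 5 new (v, e, n, m, i)
  "mor" → 3 new (m, o, r)
  "dorlin" → prefix "dor" already present; 3 new (l, i, n)
  "venneka" → prefix "ven" already present; 4 new (n, e, k, a)
  "de" → prefix "d" already present; 1 new (e)
  "vendornelin" → prefix "ven" already present; 8 new (d, o, r, n, e, l, i, n)
  "gallumipade" → prefix "gallu" already present; 6 new (m, i, p, a, d, e)
  "galludorsopa" → prefix "gallu" already present; 7 new (d, o, r, s, o, p, a)
  "venrun" → prefix "ven" already present; 3 new (r, u, n)
  "venlusone" → prefix "ven" already present; 6 new (l, u, s, o, n, e)
  "vendegalta" → prefix "vend" already present; 6 new (e, g, a, l, t, a)
Total nodes = 11 + 10 + 5 + 3 + 3 + 3 + 6 + 0 + 5 + 3 + 3 + 4 + 1 + 8 + 6 + 7 + 3 + 6 + 6 = 93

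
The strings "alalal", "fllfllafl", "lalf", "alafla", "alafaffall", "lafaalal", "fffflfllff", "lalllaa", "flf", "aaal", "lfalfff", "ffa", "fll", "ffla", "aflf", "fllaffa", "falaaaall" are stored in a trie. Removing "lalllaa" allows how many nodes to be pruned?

4

A node on "lalllaa"'s path can go only if nothing else ends at it or branches off below it.
The suffix "llaa" (4 nodes) is used only by "lalllaa"; the node for "lal" still has the child "f", so pruning stops there.
Nodes removed: 4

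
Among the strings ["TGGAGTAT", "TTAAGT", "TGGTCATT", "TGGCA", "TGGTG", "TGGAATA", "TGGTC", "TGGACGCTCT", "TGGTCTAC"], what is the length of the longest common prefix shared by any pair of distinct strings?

5

Look for the deepest trie node that still has at least two words in its subtree.
"TGGTC" and "TGGTCATT" agree on "TGGTC" (5 characters) before diverging; nothing deeper is shared.
Longest shared-prefix length: 5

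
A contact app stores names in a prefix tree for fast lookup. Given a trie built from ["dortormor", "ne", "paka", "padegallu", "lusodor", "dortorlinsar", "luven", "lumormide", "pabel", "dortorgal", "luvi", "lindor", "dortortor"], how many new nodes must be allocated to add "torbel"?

6

Nothing in the trie begins with "t"; the whole of "torbel" is new.
6 − 0 = 6 new nodes.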